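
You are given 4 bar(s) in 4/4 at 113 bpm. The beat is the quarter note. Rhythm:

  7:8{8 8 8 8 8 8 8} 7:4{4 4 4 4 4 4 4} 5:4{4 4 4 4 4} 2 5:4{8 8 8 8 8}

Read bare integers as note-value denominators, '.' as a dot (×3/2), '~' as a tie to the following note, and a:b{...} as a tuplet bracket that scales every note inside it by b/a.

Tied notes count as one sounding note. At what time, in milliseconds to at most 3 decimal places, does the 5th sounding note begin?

1. 0.0ms @ 0 + 303.413ms (4/7)
2. 303.413ms @ 4/7 + 303.413ms (4/7)
3. 606.827ms @ 8/7 + 303.413ms (4/7)
4. 910.24ms @ 12/7 + 303.413ms (4/7)
5. 1213.654ms @ 16/7 + 303.413ms (4/7)
6. 1517.067ms @ 20/7 + 303.413ms (4/7)
7. 1820.48ms @ 24/7 + 303.413ms (4/7)
8. 2123.894ms @ 4 + 303.413ms (4/7)
9. 2427.307ms @ 32/7 + 303.413ms (4/7)
10. 2730.721ms @ 36/7 + 303.413ms (4/7)
11. 3034.134ms @ 40/7 + 303.413ms (4/7)
12. 3337.547ms @ 44/7 + 303.413ms (4/7)
13. 3640.961ms @ 48/7 + 303.413ms (4/7)
14. 3944.374ms @ 52/7 + 303.413ms (4/7)
15. 4247.788ms @ 8 + 424.779ms (4/5)
16. 4672.566ms @ 44/5 + 424.779ms (4/5)
17. 5097.345ms @ 48/5 + 424.779ms (4/5)
18. 5522.124ms @ 52/5 + 424.779ms (4/5)
19. 5946.903ms @ 56/5 + 424.779ms (4/5)
20. 6371.681ms @ 12 + 1061.947ms (2)
21. 7433.628ms @ 14 + 212.389ms (2/5)
22. 7646.018ms @ 72/5 + 212.389ms (2/5)
23. 7858.407ms @ 74/5 + 212.389ms (2/5)
24. 8070.796ms @ 76/5 + 212.389ms (2/5)
25. 8283.186ms @ 78/5 + 212.389ms (2/5)

note 5 onset = 16/7b = 1213.654ms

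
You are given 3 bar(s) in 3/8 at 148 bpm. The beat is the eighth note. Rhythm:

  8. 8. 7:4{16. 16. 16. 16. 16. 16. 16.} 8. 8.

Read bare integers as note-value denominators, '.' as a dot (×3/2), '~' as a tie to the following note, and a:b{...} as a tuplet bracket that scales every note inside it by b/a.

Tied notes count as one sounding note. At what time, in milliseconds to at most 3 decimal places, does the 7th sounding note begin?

note 7 onset = 33/7b = 1911.197ms

1. 0.0ms @ 0 + 608.108ms (3/2)
2. 608.108ms @ 3/2 + 608.108ms (3/2)
3. 1216.216ms @ 3 + 173.745ms (3/7)
4. 1389.961ms @ 24/7 + 173.745ms (3/7)
5. 1563.707ms @ 27/7 + 173.745ms (3/7)
6. 1737.452ms @ 30/7 + 173.745ms (3/7)
7. 1911.197ms @ 33/7 + 173.745ms (3/7)
8. 2084.942ms @ 36/7 + 173.745ms (3/7)
9. 2258.687ms @ 39/7 + 173.745ms (3/7)
10. 2432.432ms @ 6 + 608.108ms (3/2)
11. 3040.541ms @ 15/2 + 608.108ms (3/2)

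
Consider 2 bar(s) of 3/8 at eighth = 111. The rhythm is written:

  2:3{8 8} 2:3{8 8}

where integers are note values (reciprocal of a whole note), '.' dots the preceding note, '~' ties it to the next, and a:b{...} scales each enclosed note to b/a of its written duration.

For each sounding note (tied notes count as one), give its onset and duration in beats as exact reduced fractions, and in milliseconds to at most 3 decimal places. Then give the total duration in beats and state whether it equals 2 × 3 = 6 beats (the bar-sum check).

1) 0.0ms=0b +810.811ms=3/2b
2) 810.811ms=3/2b +810.811ms=3/2b
3) 1621.622ms=3b +810.811ms=3/2b
4) 2432.432ms=9/2b +810.811ms=3/2b
Σ=6b of 6 (111bpm 3/8) — PASS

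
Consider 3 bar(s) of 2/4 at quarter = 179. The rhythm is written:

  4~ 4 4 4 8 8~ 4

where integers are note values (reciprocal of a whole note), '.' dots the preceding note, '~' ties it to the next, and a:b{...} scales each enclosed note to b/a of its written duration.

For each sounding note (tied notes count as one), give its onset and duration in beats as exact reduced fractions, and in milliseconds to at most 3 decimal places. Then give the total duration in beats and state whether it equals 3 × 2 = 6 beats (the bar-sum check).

1) 0.0ms=0b +670.391ms=2b
2) 670.391ms=2b +335.196ms=1b
3) 1005.587ms=3b +335.196ms=1b
4) 1340.782ms=4b +167.598ms=1/2b
5) 1508.38ms=9/2b +502.793ms=3/2b
Σ=6b of 6 (179bpm 2/4) — PASS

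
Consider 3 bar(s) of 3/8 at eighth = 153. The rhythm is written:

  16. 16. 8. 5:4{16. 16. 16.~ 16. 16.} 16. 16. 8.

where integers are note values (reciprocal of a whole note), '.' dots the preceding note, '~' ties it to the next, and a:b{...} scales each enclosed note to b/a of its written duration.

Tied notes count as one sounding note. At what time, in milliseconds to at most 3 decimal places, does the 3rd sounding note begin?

1. 0.0ms @ 0 + 294.118ms (3/4)
2. 294.118ms @ 3/4 + 294.118ms (3/4)
3. 588.235ms @ 3/2 + 588.235ms (3/2)
4. 1176.471ms @ 3 + 235.294ms (3/5)
5. 1411.765ms @ 18/5 + 235.294ms (3/5)
6. 1647.059ms @ 21/5 + 470.588ms (6/5)
7. 2117.647ms @ 27/5 + 235.294ms (3/5)
8. 2352.941ms @ 6 + 294.118ms (3/4)
9. 2647.059ms @ 27/4 + 294.118ms (3/4)
10. 2941.176ms @ 15/2 + 588.235ms (3/2)

note 3 onset = 3/2b = 588.235ms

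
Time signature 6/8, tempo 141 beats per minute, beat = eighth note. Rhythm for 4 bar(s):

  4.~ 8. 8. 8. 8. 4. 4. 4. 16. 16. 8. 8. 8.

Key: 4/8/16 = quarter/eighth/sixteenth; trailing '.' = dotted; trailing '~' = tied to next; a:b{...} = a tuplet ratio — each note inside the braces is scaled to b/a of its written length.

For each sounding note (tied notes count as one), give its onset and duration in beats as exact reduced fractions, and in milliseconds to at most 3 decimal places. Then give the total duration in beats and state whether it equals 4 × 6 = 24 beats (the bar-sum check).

1) 0.0ms=0b +1914.894ms=9/2b
2) 1914.894ms=9/2b +638.298ms=3/2b
3) 2553.191ms=6b +638.298ms=3/2b
4) 3191.489ms=15/2b +638.298ms=3/2b
5) 3829.787ms=9b +1276.596ms=3b
6) 5106.383ms=12b +1276.596ms=3b
7) 6382.979ms=15b +1276.596ms=3b
8) 7659.574ms=18b +319.149ms=3/4b
9) 7978.723ms=75/4b +319.149ms=3/4b
10) 8297.872ms=39/2b +638.298ms=3/2b
11) 8936.17ms=21b +638.298ms=3/2b
12) 9574.468ms=45/2b +638.298ms=3/2b
Σ=24b of 24 (141bpm 6/8) — PASS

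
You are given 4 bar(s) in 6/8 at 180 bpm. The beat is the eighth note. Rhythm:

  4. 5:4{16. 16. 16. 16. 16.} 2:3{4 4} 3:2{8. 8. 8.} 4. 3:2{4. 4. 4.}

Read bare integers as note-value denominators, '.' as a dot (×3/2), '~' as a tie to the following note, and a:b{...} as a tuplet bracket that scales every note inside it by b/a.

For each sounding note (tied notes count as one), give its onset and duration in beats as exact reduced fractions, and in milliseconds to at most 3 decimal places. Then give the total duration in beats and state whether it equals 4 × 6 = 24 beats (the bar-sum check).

1) 0.0ms=0b +1000.0ms=3b
2) 1000.0ms=3b +200.0ms=3/5b
3) 1200.0ms=18/5b +200.0ms=3/5b
4) 1400.0ms=21/5b +200.0ms=3/5b
5) 1600.0ms=24/5b +200.0ms=3/5b
6) 1800.0ms=27/5b +200.0ms=3/5b
7) 2000.0ms=6b +1000.0ms=3b
8) 3000.0ms=9b +1000.0ms=3b
9) 4000.0ms=12b +333.333ms=1b
10) 4333.333ms=13b +333.333ms=1b
11) 4666.667ms=14b +333.333ms=1b
12) 5000.0ms=15b +1000.0ms=3b
13) 6000.0ms=18b +666.667ms=2b
14) 6666.667ms=20b +666.667ms=2b
15) 7333.333ms=22b +666.667ms=2b
Σ=24b of 24 (180bpm 6/8) — PASS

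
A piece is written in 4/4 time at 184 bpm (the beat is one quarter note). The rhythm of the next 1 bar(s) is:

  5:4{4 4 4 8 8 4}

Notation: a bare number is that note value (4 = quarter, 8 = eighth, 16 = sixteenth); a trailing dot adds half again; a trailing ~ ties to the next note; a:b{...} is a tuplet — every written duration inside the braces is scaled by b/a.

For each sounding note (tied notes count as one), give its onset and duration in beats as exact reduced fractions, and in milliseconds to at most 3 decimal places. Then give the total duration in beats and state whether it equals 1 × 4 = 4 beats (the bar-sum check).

1) 0.0ms=0b +260.87ms=4/5b
2) 260.87ms=4/5b +260.87ms=4/5b
3) 521.739ms=8/5b +260.87ms=4/5b
4) 782.609ms=12/5b +130.435ms=2/5b
5) 913.043ms=14/5b +130.435ms=2/5b
6) 1043.478ms=16/5b +260.87ms=4/5b
Σ=4b of 4 (184bpm 4/4) — PASS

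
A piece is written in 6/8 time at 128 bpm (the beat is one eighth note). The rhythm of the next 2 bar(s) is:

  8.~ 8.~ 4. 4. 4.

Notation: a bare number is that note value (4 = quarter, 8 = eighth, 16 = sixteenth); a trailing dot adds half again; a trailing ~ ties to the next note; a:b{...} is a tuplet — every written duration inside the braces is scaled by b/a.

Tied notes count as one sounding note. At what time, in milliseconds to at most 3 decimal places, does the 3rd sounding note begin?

note 3 onset = 9b = 4218.75ms

1. 0.0ms @ 0 + 2812.5ms (6)
2. 2812.5ms @ 6 + 1406.25ms (3)
3. 4218.75ms @ 9 + 1406.25ms (3)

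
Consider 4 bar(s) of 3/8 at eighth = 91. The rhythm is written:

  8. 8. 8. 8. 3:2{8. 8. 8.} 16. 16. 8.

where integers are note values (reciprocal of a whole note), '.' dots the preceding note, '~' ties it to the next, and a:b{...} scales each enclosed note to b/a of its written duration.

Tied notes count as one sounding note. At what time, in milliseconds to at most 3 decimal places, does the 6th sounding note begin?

note 6 onset = 7b = 4615.385ms

1. 0.0ms @ 0 + 989.011ms (3/2)
2. 989.011ms @ 3/2 + 989.011ms (3/2)
3. 1978.022ms @ 3 + 989.011ms (3/2)
4. 2967.033ms @ 9/2 + 989.011ms (3/2)
5. 3956.044ms @ 6 + 659.341ms (1)
6. 4615.385ms @ 7 + 659.341ms (1)
7. 5274.725ms @ 8 + 659.341ms (1)
8. 5934.066ms @ 9 + 494.505ms (3/4)
9. 6428.571ms @ 39/4 + 494.505ms (3/4)
10. 6923.077ms @ 21/2 + 989.011ms (3/2)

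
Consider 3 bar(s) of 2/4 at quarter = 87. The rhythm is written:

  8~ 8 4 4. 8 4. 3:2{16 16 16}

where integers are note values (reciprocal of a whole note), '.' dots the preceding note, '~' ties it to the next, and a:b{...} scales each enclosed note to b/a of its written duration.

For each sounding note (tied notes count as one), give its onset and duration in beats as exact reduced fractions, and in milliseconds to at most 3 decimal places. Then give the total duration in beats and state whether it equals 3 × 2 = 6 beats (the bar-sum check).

1) 0.0ms=0b +689.655ms=1b
2) 689.655ms=1b +689.655ms=1b
3) 1379.31ms=2b +1034.483ms=3/2b
4) 2413.793ms=7/2b +344.828ms=1/2b
5) 2758.621ms=4b +1034.483ms=3/2b
6) 3793.103ms=11/2b +114.943ms=1/6b
7) 3908.046ms=17/3b +114.943ms=1/6b
8) 4022.989ms=35/6b +114.943ms=1/6b
Σ=6b of 6 (87bpm 2/4) — PASS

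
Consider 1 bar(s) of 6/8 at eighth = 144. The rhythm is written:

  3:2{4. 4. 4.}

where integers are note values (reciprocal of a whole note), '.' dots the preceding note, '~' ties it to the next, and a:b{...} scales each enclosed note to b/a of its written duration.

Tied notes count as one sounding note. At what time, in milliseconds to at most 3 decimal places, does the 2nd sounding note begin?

note 2 onset = 2b = 833.333ms

1. 0.0ms @ 0 + 833.333ms (2)
2. 833.333ms @ 2 + 833.333ms (2)
3. 1666.667ms @ 4 + 833.333ms (2)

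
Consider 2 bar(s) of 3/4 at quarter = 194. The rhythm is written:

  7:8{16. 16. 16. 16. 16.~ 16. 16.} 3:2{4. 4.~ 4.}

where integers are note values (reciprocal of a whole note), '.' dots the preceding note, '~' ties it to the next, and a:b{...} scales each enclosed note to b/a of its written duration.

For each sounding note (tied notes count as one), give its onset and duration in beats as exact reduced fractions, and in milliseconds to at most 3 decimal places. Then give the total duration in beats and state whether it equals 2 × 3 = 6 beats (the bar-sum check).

1) 0.0ms=0b +132.548ms=3/7b
2) 132.548ms=3/7b +132.548ms=3/7b
3) 265.096ms=6/7b +132.548ms=3/7b
4) 397.644ms=9/7b +132.548ms=3/7b
5) 530.191ms=12/7b +265.096ms=6/7b
6) 795.287ms=18/7b +132.548ms=3/7b
7) 927.835ms=3b +309.278ms=1b
8) 1237.113ms=4b +618.557ms=2b
Σ=6b of 6 (194bpm 3/4) — PASS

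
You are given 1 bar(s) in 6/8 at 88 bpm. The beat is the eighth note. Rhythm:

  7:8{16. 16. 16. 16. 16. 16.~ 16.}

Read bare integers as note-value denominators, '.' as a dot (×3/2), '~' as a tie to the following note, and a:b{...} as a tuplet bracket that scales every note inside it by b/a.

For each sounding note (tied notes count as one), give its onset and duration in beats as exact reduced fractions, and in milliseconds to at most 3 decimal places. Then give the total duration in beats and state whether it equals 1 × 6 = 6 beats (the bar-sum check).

1) 0.0ms=0b +584.416ms=6/7b
2) 584.416ms=6/7b +584.416ms=6/7b
3) 1168.831ms=12/7b +584.416ms=6/7b
4) 1753.247ms=18/7b +584.416ms=6/7b
5) 2337.662ms=24/7b +584.416ms=6/7b
6) 2922.078ms=30/7b +1168.831ms=12/7b
Σ=6b of 6 (88bpm 6/8) — PASS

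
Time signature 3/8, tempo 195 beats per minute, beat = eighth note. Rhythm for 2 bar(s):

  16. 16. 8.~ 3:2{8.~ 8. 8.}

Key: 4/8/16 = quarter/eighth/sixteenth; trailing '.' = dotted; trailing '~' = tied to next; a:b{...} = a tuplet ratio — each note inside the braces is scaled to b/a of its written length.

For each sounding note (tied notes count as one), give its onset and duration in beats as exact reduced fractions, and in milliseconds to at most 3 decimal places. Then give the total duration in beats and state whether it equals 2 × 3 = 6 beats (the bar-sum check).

1) 0.0ms=0b +230.769ms=3/4b
2) 230.769ms=3/4b +230.769ms=3/4b
3) 461.538ms=3/2b +1076.923ms=7/2b
4) 1538.462ms=5b +307.692ms=1b
Σ=6b of 6 (195bpm 3/8) — PASS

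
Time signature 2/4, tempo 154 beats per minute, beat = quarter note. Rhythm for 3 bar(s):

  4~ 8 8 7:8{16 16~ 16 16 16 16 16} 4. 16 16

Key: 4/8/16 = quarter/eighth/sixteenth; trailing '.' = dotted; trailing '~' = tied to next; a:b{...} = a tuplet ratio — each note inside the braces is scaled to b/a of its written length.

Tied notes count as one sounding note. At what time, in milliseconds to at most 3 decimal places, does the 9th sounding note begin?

1. 0.0ms @ 0 + 584.416ms (3/2)
2. 584.416ms @ 3/2 + 194.805ms (1/2)
3. 779.221ms @ 2 + 111.317ms (2/7)
4. 890.538ms @ 16/7 + 222.635ms (4/7)
5. 1113.173ms @ 20/7 + 111.317ms (2/7)
6. 1224.49ms @ 22/7 + 111.317ms (2/7)
7. 1335.807ms @ 24/7 + 111.317ms (2/7)
8. 1447.124ms @ 26/7 + 111.317ms (2/7)
9. 1558.442ms @ 4 + 584.416ms (3/2)
10. 2142.857ms @ 11/2 + 97.403ms (1/4)
11. 2240.26ms @ 23/4 + 97.403ms (1/4)

note 9 onset = 4b = 1558.442ms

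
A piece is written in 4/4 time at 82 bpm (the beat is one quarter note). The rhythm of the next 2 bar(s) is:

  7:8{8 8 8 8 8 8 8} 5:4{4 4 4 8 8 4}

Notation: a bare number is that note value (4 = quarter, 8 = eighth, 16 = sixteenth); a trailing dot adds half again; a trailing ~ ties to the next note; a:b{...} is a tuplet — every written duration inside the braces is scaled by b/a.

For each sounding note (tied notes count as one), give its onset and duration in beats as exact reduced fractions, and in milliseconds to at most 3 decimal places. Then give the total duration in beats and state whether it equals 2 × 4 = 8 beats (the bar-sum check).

1) 0.0ms=0b +418.118ms=4/7b
2) 418.118ms=4/7b +418.118ms=4/7b
3) 836.237ms=8/7b +418.118ms=4/7b
4) 1254.355ms=12/7b +418.118ms=4/7b
5) 1672.474ms=16/7b +418.118ms=4/7b
6) 2090.592ms=20/7b +418.118ms=4/7b
7) 2508.711ms=24/7b +418.118ms=4/7b
8) 2926.829ms=4b +585.366ms=4/5b
9) 3512.195ms=24/5b +585.366ms=4/5b
10) 4097.561ms=28/5b +585.366ms=4/5b
11) 4682.927ms=32/5b +292.683ms=2/5b
12) 4975.61ms=34/5b +292.683ms=2/5b
13) 5268.293ms=36/5b +585.366ms=4/5b
Σ=8b of 8 (82bpm 4/4) — PASS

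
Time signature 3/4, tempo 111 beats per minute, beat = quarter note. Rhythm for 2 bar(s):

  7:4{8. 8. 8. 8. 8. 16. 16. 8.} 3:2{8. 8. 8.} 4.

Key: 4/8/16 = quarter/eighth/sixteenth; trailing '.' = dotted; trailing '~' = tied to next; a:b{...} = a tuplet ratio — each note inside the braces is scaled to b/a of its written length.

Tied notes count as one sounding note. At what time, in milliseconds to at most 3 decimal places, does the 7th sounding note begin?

1. 0.0ms @ 0 + 231.66ms (3/7)
2. 231.66ms @ 3/7 + 231.66ms (3/7)
3. 463.32ms @ 6/7 + 231.66ms (3/7)
4. 694.981ms @ 9/7 + 231.66ms (3/7)
5. 926.641ms @ 12/7 + 231.66ms (3/7)
6. 1158.301ms @ 15/7 + 115.83ms (3/14)
7. 1274.131ms @ 33/14 + 115.83ms (3/14)
8. 1389.961ms @ 18/7 + 231.66ms (3/7)
9. 1621.622ms @ 3 + 270.27ms (1/2)
10. 1891.892ms @ 7/2 + 270.27ms (1/2)
11. 2162.162ms @ 4 + 270.27ms (1/2)
12. 2432.432ms @ 9/2 + 810.811ms (3/2)

note 7 onset = 33/14b = 1274.131ms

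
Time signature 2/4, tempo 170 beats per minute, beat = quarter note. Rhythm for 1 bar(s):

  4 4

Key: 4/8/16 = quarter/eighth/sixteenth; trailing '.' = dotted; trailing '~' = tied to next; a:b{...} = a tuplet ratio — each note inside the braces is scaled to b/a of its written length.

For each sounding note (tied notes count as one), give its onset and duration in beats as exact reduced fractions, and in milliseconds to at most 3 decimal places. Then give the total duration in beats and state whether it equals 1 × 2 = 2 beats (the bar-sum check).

1) 0.0ms=0b +352.941ms=1b
2) 352.941ms=1b +352.941ms=1b
Σ=2b of 2 (170bpm 2/4) — PASS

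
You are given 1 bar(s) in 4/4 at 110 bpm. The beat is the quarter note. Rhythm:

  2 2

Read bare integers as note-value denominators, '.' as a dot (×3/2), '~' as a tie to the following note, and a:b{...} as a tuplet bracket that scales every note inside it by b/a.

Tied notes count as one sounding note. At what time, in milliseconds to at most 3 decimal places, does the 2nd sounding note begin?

1. 0.0ms @ 0 + 1090.909ms (2)
2. 1090.909ms @ 2 + 1090.909ms (2)

note 2 onset = 2b = 1090.909ms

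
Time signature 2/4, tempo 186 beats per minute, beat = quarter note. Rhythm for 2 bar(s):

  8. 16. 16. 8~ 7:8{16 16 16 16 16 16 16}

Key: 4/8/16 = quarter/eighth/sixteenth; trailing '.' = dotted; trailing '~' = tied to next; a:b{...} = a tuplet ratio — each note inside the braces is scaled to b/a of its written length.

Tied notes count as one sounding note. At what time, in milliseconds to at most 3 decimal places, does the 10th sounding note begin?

note 10 onset = 26/7b = 1198.157ms

1. 0.0ms @ 0 + 241.935ms (3/4)
2. 241.935ms @ 3/4 + 120.968ms (3/8)
3. 362.903ms @ 9/8 + 120.968ms (3/8)
4. 483.871ms @ 3/2 + 253.456ms (11/14)
5. 737.327ms @ 16/7 + 92.166ms (2/7)
6. 829.493ms @ 18/7 + 92.166ms (2/7)
7. 921.659ms @ 20/7 + 92.166ms (2/7)
8. 1013.825ms @ 22/7 + 92.166ms (2/7)
9. 1105.991ms @ 24/7 + 92.166ms (2/7)
10. 1198.157ms @ 26/7 + 92.166ms (2/7)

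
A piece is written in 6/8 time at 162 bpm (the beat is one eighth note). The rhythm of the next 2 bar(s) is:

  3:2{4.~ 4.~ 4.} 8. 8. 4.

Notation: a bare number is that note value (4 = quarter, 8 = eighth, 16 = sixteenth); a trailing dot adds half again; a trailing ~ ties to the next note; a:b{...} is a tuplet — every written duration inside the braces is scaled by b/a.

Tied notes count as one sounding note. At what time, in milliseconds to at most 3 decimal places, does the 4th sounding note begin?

1. 0.0ms @ 0 + 2222.222ms (6)
2. 2222.222ms @ 6 + 555.556ms (3/2)
3. 2777.778ms @ 15/2 + 555.556ms (3/2)
4. 3333.333ms @ 9 + 1111.111ms (3)

note 4 onset = 9b = 3333.333ms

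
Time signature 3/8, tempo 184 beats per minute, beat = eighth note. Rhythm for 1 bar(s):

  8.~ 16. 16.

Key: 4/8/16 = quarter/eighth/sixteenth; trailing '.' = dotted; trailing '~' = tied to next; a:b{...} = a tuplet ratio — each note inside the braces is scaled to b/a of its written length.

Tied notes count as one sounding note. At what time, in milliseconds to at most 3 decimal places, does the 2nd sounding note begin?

note 2 onset = 9/4b = 733.696ms

1. 0.0ms @ 0 + 733.696ms (9/4)
2. 733.696ms @ 9/4 + 244.565ms (3/4)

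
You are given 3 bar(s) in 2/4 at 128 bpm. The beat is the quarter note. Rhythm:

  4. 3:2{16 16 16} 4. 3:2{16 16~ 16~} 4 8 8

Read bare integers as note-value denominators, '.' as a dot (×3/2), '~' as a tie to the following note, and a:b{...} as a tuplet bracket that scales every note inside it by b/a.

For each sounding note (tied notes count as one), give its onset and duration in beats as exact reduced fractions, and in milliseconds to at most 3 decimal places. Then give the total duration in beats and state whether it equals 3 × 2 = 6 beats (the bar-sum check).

1) 0.0ms=0b +703.125ms=3/2b
2) 703.125ms=3/2b +78.125ms=1/6b
3) 781.25ms=5/3b +78.125ms=1/6b
4) 859.375ms=11/6b +78.125ms=1/6b
5) 937.5ms=2b +703.125ms=3/2b
6) 1640.625ms=7/2b +78.125ms=1/6b
7) 1718.75ms=11/3b +625.0ms=4/3b
8) 2343.75ms=5b +234.375ms=1/2b
9) 2578.125ms=11/2b +234.375ms=1/2b
Σ=6b of 6 (128bpm 2/4) — PASS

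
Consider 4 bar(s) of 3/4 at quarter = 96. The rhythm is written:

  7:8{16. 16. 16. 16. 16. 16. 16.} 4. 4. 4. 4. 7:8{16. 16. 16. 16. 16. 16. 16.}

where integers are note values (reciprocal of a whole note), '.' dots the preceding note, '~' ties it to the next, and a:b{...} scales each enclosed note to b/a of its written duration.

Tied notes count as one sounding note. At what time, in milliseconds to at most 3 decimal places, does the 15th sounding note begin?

note 15 onset = 72/7b = 6428.571ms

1. 0.0ms @ 0 + 267.857ms (3/7)
2. 267.857ms @ 3/7 + 267.857ms (3/7)
3. 535.714ms @ 6/7 + 267.857ms (3/7)
4. 803.571ms @ 9/7 + 267.857ms (3/7)
5. 1071.429ms @ 12/7 + 267.857ms (3/7)
6. 1339.286ms @ 15/7 + 267.857ms (3/7)
7. 1607.143ms @ 18/7 + 267.857ms (3/7)
8. 1875.0ms @ 3 + 937.5ms (3/2)
9. 2812.5ms @ 9/2 + 937.5ms (3/2)
10. 3750.0ms @ 6 + 937.5ms (3/2)
11. 4687.5ms @ 15/2 + 937.5ms (3/2)
12. 5625.0ms @ 9 + 267.857ms (3/7)
13. 5892.857ms @ 66/7 + 267.857ms (3/7)
14. 6160.714ms @ 69/7 + 267.857ms (3/7)
15. 6428.571ms @ 72/7 + 267.857ms (3/7)
16. 6696.429ms @ 75/7 + 267.857ms (3/7)
17. 6964.286ms @ 78/7 + 267.857ms (3/7)
18. 7232.143ms @ 81/7 + 267.857ms (3/7)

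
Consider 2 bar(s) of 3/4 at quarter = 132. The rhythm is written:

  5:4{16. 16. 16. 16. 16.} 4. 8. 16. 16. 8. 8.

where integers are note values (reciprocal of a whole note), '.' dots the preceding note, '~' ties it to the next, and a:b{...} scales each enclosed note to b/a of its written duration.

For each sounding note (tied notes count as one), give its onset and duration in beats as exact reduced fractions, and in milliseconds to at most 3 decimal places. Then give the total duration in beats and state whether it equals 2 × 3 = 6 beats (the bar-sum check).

1) 0.0ms=0b +136.364ms=3/10b
2) 136.364ms=3/10b +136.364ms=3/10b
3) 272.727ms=3/5b +136.364ms=3/10b
4) 409.091ms=9/10b +136.364ms=3/10b
5) 545.455ms=6/5b +136.364ms=3/10b
6) 681.818ms=3/2b +681.818ms=3/2b
7) 1363.636ms=3b +340.909ms=3/4b
8) 1704.545ms=15/4b +170.455ms=3/8b
9) 1875.0ms=33/8b +170.455ms=3/8b
10) 2045.455ms=9/2b +340.909ms=3/4b
11) 2386.364ms=21/4b +340.909ms=3/4b
Σ=6b of 6 (132bpm 3/4) — PASS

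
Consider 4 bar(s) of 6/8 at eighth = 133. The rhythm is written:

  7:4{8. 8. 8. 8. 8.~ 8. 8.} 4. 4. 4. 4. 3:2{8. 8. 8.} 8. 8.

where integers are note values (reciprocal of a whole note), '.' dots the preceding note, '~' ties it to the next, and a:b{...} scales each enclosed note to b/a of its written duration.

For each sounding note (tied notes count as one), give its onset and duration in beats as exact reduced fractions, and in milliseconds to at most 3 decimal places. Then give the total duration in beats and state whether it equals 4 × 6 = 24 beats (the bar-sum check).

1) 0.0ms=0b +386.681ms=6/7b
2) 386.681ms=6/7b +386.681ms=6/7b
3) 773.362ms=12/7b +386.681ms=6/7b
4) 1160.043ms=18/7b +386.681ms=6/7b
5) 1546.724ms=24/7b +773.362ms=12/7b
6) 2320.086ms=36/7b +386.681ms=6/7b
7) 2706.767ms=6b +1353.383ms=3b
8) 4060.15ms=9b +1353.383ms=3b
9) 5413.534ms=12b +1353.383ms=3b
10) 6766.917ms=15b +1353.383ms=3b
11) 8120.301ms=18b +451.128ms=1b
12) 8571.429ms=19b +451.128ms=1b
13) 9022.556ms=20b +451.128ms=1b
14) 9473.684ms=21b +676.692ms=3/2b
15) 10150.376ms=45/2b +676.692ms=3/2b
Σ=24b of 24 (133bpm 6/8) — PASS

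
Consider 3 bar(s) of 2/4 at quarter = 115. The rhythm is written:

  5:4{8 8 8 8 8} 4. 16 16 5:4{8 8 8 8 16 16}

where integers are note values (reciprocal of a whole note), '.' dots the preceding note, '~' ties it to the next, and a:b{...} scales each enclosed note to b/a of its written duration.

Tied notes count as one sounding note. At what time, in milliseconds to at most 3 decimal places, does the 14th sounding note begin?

1. 0.0ms @ 0 + 208.696ms (2/5)
2. 208.696ms @ 2/5 + 208.696ms (2/5)
3. 417.391ms @ 4/5 + 208.696ms (2/5)
4. 626.087ms @ 6/5 + 208.696ms (2/5)
5. 834.783ms @ 8/5 + 208.696ms (2/5)
6. 1043.478ms @ 2 + 782.609ms (3/2)
7. 1826.087ms @ 7/2 + 130.435ms (1/4)
8. 1956.522ms @ 15/4 + 130.435ms (1/4)
9. 2086.957ms @ 4 + 208.696ms (2/5)
10. 2295.652ms @ 22/5 + 208.696ms (2/5)
11. 2504.348ms @ 24/5 + 208.696ms (2/5)
12. 2713.043ms @ 26/5 + 208.696ms (2/5)
13. 2921.739ms @ 28/5 + 104.348ms (1/5)
14. 3026.087ms @ 29/5 + 104.348ms (1/5)

note 14 onset = 29/5b = 3026.087ms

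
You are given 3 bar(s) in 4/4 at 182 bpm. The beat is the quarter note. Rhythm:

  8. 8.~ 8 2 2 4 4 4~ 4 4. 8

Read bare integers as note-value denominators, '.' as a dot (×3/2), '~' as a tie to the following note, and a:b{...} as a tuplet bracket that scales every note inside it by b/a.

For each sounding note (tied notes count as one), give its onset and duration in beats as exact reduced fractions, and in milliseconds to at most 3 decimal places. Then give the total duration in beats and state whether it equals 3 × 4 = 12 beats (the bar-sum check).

1) 0.0ms=0b +247.253ms=3/4b
2) 247.253ms=3/4b +412.088ms=5/4b
3) 659.341ms=2b +659.341ms=2b
4) 1318.681ms=4b +659.341ms=2b
5) 1978.022ms=6b +329.67ms=1b
6) 2307.692ms=7b +329.67ms=1b
7) 2637.363ms=8b +659.341ms=2b
8) 3296.703ms=10b +494.505ms=3/2b
9) 3791.209ms=23/2b +164.835ms=1/2b
Σ=12b of 12 (182bpm 4/4) — PASS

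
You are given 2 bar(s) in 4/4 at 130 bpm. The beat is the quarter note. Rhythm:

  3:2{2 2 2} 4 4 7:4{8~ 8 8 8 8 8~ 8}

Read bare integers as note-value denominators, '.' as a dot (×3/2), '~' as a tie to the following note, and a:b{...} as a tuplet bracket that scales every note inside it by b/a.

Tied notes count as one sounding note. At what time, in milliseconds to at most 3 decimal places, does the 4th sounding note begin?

note 4 onset = 4b = 1846.154ms

1. 0.0ms @ 0 + 615.385ms (4/3)
2. 615.385ms @ 4/3 + 615.385ms (4/3)
3. 1230.769ms @ 8/3 + 615.385ms (4/3)
4. 1846.154ms @ 4 + 461.538ms (1)
5. 2307.692ms @ 5 + 461.538ms (1)
6. 2769.231ms @ 6 + 263.736ms (4/7)
7. 3032.967ms @ 46/7 + 131.868ms (2/7)
8. 3164.835ms @ 48/7 + 131.868ms (2/7)
9. 3296.703ms @ 50/7 + 131.868ms (2/7)
10. 3428.571ms @ 52/7 + 263.736ms (4/7)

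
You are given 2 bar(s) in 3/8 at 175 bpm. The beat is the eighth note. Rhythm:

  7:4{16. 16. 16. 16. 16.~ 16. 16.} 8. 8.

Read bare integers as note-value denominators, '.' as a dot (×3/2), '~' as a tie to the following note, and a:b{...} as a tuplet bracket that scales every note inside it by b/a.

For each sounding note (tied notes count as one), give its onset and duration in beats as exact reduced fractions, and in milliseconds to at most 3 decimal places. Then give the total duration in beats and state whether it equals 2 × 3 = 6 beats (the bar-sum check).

1) 0.0ms=0b +146.939ms=3/7b
2) 146.939ms=3/7b +146.939ms=3/7b
3) 293.878ms=6/7b +146.939ms=3/7b
4) 440.816ms=9/7b +146.939ms=3/7b
5) 587.755ms=12/7b +293.878ms=6/7b
6) 881.633ms=18/7b +146.939ms=3/7b
7) 1028.571ms=3b +514.286ms=3/2b
8) 1542.857ms=9/2b +514.286ms=3/2b
Σ=6b of 6 (175bpm 3/8) — PASS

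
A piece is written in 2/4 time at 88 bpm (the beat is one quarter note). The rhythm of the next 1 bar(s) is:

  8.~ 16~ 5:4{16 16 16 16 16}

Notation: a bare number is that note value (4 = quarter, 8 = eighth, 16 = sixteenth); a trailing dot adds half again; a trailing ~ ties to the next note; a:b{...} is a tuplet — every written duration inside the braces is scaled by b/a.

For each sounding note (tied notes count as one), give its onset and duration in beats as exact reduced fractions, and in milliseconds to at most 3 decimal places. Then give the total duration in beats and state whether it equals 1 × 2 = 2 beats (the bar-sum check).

1) 0.0ms=0b +818.182ms=6/5b
2) 818.182ms=6/5b +136.364ms=1/5b
3) 954.545ms=7/5b +136.364ms=1/5b
4) 1090.909ms=8/5b +136.364ms=1/5b
5) 1227.273ms=9/5b +136.364ms=1/5b
Σ=2b of 2 (88bpm 2/4) — PASS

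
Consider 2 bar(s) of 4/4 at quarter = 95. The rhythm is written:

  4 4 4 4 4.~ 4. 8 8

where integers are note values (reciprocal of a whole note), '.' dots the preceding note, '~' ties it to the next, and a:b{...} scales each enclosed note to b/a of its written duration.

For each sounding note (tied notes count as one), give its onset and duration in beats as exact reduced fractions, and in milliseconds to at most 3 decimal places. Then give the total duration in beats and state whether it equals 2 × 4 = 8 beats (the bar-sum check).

1) 0.0ms=0b +631.579ms=1b
2) 631.579ms=1b +631.579ms=1b
3) 1263.158ms=2b +631.579ms=1b
4) 1894.737ms=3b +631.579ms=1b
5) 2526.316ms=4b +1894.737ms=3b
6) 4421.053ms=7b +315.789ms=1/2b
7) 4736.842ms=15/2b +315.789ms=1/2b
Σ=8b of 8 (95bpm 4/4) — PASS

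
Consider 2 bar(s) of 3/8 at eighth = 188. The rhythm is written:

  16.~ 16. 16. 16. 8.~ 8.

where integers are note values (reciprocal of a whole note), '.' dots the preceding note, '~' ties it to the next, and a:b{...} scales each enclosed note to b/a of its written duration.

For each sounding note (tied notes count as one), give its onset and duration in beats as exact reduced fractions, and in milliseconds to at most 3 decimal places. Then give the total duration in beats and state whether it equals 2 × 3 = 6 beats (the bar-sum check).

1) 0.0ms=0b +478.723ms=3/2b
2) 478.723ms=3/2b +239.362ms=3/4b
3) 718.085ms=9/4b +239.362ms=3/4b
4) 957.447ms=3b +957.447ms=3b
Σ=6b of 6 (188bpm 3/8) — PASS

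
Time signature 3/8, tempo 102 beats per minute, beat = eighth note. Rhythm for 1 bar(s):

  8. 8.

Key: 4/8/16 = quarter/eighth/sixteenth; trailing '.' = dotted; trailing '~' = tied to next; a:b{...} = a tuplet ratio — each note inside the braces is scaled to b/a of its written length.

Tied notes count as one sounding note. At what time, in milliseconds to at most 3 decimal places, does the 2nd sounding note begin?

1. 0.0ms @ 0 + 882.353ms (3/2)
2. 882.353ms @ 3/2 + 882.353ms (3/2)

note 2 onset = 3/2b = 882.353ms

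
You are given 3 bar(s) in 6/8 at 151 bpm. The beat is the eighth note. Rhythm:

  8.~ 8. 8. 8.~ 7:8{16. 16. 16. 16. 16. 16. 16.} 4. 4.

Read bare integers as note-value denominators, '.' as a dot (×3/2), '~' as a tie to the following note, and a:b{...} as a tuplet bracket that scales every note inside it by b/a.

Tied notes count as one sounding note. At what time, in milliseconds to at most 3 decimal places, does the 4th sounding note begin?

note 4 onset = 48/7b = 2724.693ms

1. 0.0ms @ 0 + 1192.053ms (3)
2. 1192.053ms @ 3 + 596.026ms (3/2)
3. 1788.079ms @ 9/2 + 936.613ms (33/14)
4. 2724.693ms @ 48/7 + 340.587ms (6/7)
5. 3065.279ms @ 54/7 + 340.587ms (6/7)
6. 3405.866ms @ 60/7 + 340.587ms (6/7)
7. 3746.452ms @ 66/7 + 340.587ms (6/7)
8. 4087.039ms @ 72/7 + 340.587ms (6/7)
9. 4427.625ms @ 78/7 + 340.587ms (6/7)
10. 4768.212ms @ 12 + 1192.053ms (3)
11. 5960.265ms @ 15 + 1192.053ms (3)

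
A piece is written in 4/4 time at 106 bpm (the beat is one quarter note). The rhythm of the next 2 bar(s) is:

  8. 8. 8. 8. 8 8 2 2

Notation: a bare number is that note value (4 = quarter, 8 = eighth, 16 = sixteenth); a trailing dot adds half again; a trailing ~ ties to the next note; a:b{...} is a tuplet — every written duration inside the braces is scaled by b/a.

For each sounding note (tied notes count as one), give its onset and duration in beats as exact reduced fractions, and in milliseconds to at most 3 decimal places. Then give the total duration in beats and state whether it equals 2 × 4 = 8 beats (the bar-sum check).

1) 0.0ms=0b +424.528ms=3/4b
2) 424.528ms=3/4b +424.528ms=3/4b
3) 849.057ms=3/2b +424.528ms=3/4b
4) 1273.585ms=9/4b +424.528ms=3/4b
5) 1698.113ms=3b +283.019ms=1/2b
6) 1981.132ms=7/2b +283.019ms=1/2b
7) 2264.151ms=4b +1132.075ms=2b
8) 3396.226ms=6b +1132.075ms=2b
Σ=8b of 8 (106bpm 4/4) — PASS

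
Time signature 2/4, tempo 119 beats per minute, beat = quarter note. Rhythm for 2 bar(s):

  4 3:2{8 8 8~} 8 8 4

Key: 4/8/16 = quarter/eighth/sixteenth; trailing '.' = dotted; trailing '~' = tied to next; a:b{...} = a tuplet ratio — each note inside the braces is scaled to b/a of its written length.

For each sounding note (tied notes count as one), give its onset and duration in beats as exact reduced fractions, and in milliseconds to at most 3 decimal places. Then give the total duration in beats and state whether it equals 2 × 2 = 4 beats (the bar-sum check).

1) 0.0ms=0b +504.202ms=1b
2) 504.202ms=1b +168.067ms=1/3b
3) 672.269ms=4/3b +168.067ms=1/3b
4) 840.336ms=5/3b +420.168ms=5/6b
5) 1260.504ms=5/2b +252.101ms=1/2b
6) 1512.605ms=3b +504.202ms=1b
Σ=4b of 4 (119bpm 2/4) — PASS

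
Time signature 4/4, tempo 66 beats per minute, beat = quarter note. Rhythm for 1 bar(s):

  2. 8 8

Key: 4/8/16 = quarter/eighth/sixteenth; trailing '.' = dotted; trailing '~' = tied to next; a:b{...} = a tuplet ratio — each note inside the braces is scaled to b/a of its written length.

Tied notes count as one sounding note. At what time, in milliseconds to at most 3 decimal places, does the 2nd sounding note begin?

note 2 onset = 3b = 2727.273ms

1. 0.0ms @ 0 + 2727.273ms (3)
2. 2727.273ms @ 3 + 454.545ms (1/2)
3. 3181.818ms @ 7/2 + 454.545ms (1/2)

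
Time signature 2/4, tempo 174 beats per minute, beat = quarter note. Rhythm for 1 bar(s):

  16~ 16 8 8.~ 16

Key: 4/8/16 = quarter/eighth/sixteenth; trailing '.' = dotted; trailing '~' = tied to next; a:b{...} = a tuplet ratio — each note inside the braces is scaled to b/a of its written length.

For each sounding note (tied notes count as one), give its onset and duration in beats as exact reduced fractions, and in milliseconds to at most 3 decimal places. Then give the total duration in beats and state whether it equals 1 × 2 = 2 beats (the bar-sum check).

1) 0.0ms=0b +172.414ms=1/2b
2) 172.414ms=1/2b +172.414ms=1/2b
3) 344.828ms=1b +344.828ms=1b
Σ=2b of 2 (174bpm 2/4) — PASS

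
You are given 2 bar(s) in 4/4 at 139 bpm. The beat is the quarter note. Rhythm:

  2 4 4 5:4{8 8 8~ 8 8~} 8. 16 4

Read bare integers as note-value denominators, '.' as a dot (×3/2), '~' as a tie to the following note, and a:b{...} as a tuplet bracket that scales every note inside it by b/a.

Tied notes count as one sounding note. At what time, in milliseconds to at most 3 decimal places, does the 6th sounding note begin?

1. 0.0ms @ 0 + 863.309ms (2)
2. 863.309ms @ 2 + 431.655ms (1)
3. 1294.964ms @ 3 + 431.655ms (1)
4. 1726.619ms @ 4 + 172.662ms (2/5)
5. 1899.281ms @ 22/5 + 172.662ms (2/5)
6. 2071.942ms @ 24/5 + 345.324ms (4/5)
7. 2417.266ms @ 28/5 + 496.403ms (23/20)
8. 2913.669ms @ 27/4 + 107.914ms (1/4)
9. 3021.583ms @ 7 + 431.655ms (1)

note 6 onset = 24/5b = 2071.942ms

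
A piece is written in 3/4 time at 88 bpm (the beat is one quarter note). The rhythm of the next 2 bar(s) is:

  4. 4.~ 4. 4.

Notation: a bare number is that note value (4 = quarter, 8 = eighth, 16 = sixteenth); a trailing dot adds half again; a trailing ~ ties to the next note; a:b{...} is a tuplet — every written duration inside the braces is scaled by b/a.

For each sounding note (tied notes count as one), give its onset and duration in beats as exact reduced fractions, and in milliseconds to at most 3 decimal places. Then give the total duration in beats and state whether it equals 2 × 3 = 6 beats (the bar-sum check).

1) 0.0ms=0b +1022.727ms=3/2b
2) 1022.727ms=3/2b +2045.455ms=3b
3) 3068.182ms=9/2b +1022.727ms=3/2b
Σ=6b of 6 (88bpm 3/4) — PASS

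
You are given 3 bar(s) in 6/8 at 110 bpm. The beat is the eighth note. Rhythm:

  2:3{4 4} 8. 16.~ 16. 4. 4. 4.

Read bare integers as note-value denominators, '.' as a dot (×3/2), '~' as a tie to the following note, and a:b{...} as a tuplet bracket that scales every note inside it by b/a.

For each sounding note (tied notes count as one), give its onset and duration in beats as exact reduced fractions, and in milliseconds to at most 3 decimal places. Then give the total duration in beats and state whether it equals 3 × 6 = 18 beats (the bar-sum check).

1) 0.0ms=0b +1636.364ms=3b
2) 1636.364ms=3b +1636.364ms=3b
3) 3272.727ms=6b +818.182ms=3/2b
4) 4090.909ms=15/2b +818.182ms=3/2b
5) 4909.091ms=9b +1636.364ms=3b
6) 6545.455ms=12b +1636.364ms=3b
7) 8181.818ms=15b +1636.364ms=3b
Σ=18b of 18 (110bpm 6/8) — PASS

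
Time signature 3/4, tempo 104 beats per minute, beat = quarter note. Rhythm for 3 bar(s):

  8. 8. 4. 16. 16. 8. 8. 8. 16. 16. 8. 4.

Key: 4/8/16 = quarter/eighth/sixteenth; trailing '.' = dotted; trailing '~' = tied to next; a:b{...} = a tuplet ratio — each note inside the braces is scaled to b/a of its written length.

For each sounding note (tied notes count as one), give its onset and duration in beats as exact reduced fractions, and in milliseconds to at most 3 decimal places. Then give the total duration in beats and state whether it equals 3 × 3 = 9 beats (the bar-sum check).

1) 0.0ms=0b +432.692ms=3/4b
2) 432.692ms=3/4b +432.692ms=3/4b
3) 865.385ms=3/2b +865.385ms=3/2b
4) 1730.769ms=3b +216.346ms=3/8b
5) 1947.115ms=27/8b +216.346ms=3/8b
6) 2163.462ms=15/4b +432.692ms=3/4b
7) 2596.154ms=9/2b +432.692ms=3/4b
8) 3028.846ms=21/4b +432.692ms=3/4b
9) 3461.538ms=6b +216.346ms=3/8b
10) 3677.885ms=51/8b +216.346ms=3/8b
11) 3894.231ms=27/4b +432.692ms=3/4b
12) 4326.923ms=15/2b +865.385ms=3/2b
Σ=9b of 9 (104bpm 3/4) — PASS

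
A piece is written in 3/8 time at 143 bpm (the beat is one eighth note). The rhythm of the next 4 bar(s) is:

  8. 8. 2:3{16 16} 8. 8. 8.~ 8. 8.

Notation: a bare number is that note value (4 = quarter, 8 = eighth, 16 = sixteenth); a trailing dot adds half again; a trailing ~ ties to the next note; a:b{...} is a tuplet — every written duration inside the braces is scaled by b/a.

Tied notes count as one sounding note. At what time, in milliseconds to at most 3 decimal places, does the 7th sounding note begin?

1. 0.0ms @ 0 + 629.371ms (3/2)
2. 629.371ms @ 3/2 + 629.371ms (3/2)
3. 1258.741ms @ 3 + 314.685ms (3/4)
4. 1573.427ms @ 15/4 + 314.685ms (3/4)
5. 1888.112ms @ 9/2 + 629.371ms (3/2)
6. 2517.483ms @ 6 + 629.371ms (3/2)
7. 3146.853ms @ 15/2 + 1258.741ms (3)
8. 4405.594ms @ 21/2 + 629.371ms (3/2)

note 7 onset = 15/2b = 3146.853ms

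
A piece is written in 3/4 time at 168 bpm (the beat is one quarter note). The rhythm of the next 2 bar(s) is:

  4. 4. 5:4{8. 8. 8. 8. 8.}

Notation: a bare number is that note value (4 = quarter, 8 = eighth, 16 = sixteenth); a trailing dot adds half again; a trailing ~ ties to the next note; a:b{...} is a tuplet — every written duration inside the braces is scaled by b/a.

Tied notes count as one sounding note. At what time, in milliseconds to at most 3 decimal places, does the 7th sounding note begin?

1. 0.0ms @ 0 + 535.714ms (3/2)
2. 535.714ms @ 3/2 + 535.714ms (3/2)
3. 1071.429ms @ 3 + 214.286ms (3/5)
4. 1285.714ms @ 18/5 + 214.286ms (3/5)
5. 1500.0ms @ 21/5 + 214.286ms (3/5)
6. 1714.286ms @ 24/5 + 214.286ms (3/5)
7. 1928.571ms @ 27/5 + 214.286ms (3/5)

note 7 onset = 27/5b = 1928.571ms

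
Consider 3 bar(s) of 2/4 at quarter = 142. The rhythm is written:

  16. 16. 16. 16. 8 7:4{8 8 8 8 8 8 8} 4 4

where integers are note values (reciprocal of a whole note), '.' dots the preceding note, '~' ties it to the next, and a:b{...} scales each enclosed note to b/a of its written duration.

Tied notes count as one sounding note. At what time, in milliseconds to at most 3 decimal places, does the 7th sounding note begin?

1. 0.0ms @ 0 + 158.451ms (3/8)
2. 158.451ms @ 3/8 + 158.451ms (3/8)
3. 316.901ms @ 3/4 + 158.451ms (3/8)
4. 475.352ms @ 9/8 + 158.451ms (3/8)
5. 633.803ms @ 3/2 + 211.268ms (1/2)
6. 845.07ms @ 2 + 120.724ms (2/7)
7. 965.795ms @ 16/7 + 120.724ms (2/7)
8. 1086.519ms @ 18/7 + 120.724ms (2/7)
9. 1207.243ms @ 20/7 + 120.724ms (2/7)
10. 1327.968ms @ 22/7 + 120.724ms (2/7)
11. 1448.692ms @ 24/7 + 120.724ms (2/7)
12. 1569.416ms @ 26/7 + 120.724ms (2/7)
13. 1690.141ms @ 4 + 422.535ms (1)
14. 2112.676ms @ 5 + 422.535ms (1)

note 7 onset = 16/7b = 965.795ms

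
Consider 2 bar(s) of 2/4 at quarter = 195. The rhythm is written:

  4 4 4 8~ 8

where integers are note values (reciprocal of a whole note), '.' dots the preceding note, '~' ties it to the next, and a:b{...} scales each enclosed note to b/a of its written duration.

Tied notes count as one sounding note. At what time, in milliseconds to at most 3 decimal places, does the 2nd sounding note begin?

note 2 onset = 1b = 307.692ms

1. 0.0ms @ 0 + 307.692ms (1)
2. 307.692ms @ 1 + 307.692ms (1)
3. 615.385ms @ 2 + 307.692ms (1)
4. 923.077ms @ 3 + 307.692ms (1)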